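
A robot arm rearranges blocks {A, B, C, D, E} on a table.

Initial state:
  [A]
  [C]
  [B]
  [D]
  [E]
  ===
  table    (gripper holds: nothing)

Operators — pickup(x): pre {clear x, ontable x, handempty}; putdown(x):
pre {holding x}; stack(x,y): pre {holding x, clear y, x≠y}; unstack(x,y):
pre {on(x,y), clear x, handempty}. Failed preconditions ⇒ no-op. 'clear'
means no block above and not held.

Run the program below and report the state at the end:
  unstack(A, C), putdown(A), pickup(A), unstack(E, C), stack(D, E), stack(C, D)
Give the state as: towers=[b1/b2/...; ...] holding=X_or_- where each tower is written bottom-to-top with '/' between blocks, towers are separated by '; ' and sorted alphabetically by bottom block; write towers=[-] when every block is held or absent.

step 1 (unstack(A, C)): towers=[E/D/B/C] holding=A
step 2 (putdown(A)): towers=[A; E/D/B/C] holding=-
step 3 (pickup(A)): towers=[E/D/B/C] holding=A
step 4 (unstack(E, C)) [no-op]: towers=[E/D/B/C] holding=A
step 5 (stack(D, E)) [no-op]: towers=[E/D/B/C] holding=A
step 6 (stack(C, D)) [no-op]: towers=[E/D/B/C] holding=A

towers=[E/D/B/C] holding=A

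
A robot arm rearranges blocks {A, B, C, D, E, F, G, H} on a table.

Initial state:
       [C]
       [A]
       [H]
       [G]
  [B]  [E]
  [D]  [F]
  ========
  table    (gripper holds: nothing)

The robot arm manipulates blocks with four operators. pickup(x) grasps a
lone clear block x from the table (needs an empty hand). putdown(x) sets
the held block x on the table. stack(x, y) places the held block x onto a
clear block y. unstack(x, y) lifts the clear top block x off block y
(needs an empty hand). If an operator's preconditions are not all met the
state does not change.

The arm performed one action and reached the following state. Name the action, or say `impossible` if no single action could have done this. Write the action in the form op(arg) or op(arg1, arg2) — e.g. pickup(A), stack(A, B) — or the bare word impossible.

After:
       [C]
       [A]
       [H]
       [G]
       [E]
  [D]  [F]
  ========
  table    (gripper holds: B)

target: towers=[D; F/E/G/H/A/C] holding=B
     unstack(B, D) → towers=[D; F/E/G/H/A/C] holding=B  ← match
     unstack(C, A) → towers=[D/B; F/E/G/H/A] holding=C

unstack(B, D)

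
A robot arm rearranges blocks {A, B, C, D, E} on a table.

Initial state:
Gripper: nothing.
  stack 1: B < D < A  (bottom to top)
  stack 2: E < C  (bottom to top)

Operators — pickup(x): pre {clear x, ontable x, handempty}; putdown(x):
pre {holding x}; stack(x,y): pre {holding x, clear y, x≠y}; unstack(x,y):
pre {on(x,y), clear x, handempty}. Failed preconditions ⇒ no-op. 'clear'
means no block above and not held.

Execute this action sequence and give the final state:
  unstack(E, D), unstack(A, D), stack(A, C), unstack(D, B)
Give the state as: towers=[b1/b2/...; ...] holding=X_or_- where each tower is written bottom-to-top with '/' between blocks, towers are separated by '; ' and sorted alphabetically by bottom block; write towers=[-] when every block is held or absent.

step 1 (unstack(E, D)) [no-op]: towers=[B/D/A; E/C] holding=-
step 2 (unstack(A, D)): towers=[B/D; E/C] holding=A
step 3 (stack(A, C)): towers=[B/D; E/C/A] holding=-
step 4 (unstack(D, B)): towers=[B; E/C/A] holding=D

towers=[B; E/C/A] holding=D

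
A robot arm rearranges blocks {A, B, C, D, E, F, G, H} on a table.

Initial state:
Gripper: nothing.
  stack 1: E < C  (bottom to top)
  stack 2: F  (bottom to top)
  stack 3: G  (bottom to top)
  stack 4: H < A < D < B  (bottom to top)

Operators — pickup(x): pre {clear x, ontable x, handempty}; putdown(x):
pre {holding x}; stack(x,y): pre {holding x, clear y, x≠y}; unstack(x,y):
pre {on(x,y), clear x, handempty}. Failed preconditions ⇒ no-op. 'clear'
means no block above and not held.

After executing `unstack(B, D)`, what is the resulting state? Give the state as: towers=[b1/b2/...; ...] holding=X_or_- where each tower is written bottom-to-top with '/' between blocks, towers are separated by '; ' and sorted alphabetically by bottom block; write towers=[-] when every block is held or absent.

before: towers=[E/C; F; G; H/A/D/B] holding=-
pre[unstack(B, D)]: on(B,D) ✓, clear(B) ✓, handempty ✓
all met → apply unstack(B, D)
after:  towers=[E/C; F; G; H/A/D] holding=B

towers=[E/C; F; G; H/A/D] holding=B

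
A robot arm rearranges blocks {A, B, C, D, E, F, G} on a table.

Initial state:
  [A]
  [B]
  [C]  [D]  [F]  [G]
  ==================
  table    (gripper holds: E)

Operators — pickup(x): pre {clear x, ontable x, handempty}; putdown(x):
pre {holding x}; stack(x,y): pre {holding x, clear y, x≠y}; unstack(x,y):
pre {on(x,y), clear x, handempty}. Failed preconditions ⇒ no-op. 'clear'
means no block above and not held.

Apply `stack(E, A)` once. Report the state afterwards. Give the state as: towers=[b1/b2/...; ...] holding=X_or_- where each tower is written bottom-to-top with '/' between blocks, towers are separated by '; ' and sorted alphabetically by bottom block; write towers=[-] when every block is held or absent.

before: towers=[C/B/A; D; F; G] holding=E
pre[stack(E, A)]: holding(E) yes, clear(A) yes, E≠A yes
all met → apply stack(E, A)
after:  towers=[C/B/A/E; D; F; G] holding=-

towers=[C/B/A/E; D; F; G] holding=-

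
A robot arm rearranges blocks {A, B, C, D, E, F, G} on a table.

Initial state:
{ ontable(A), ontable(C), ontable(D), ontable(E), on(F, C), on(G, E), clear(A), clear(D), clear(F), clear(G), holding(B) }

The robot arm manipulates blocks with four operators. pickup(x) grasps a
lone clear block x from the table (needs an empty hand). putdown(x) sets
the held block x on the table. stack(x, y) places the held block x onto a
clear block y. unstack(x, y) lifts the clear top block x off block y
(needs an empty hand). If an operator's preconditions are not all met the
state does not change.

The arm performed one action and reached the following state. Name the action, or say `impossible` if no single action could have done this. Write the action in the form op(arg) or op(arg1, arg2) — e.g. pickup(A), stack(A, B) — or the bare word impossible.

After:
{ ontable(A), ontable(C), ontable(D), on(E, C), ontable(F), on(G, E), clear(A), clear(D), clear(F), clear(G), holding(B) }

impossible

target: towers=[A; C/E/G; D; F] holding=B
        putdown(B) → towers=[A; B; C/F; D; E/G] holding=-
       stack(B, F) → towers=[A; C/F/B; D; E/G] holding=-
       stack(B, G) → towers=[A; C/F; D; E/G/B] holding=-
       stack(B, D) → towers=[A; C/F; D/B; E/G] holding=-
       stack(B, A) → towers=[A/B; C/F; D; E/G] holding=-
none of the 5 applicable actions match → impossible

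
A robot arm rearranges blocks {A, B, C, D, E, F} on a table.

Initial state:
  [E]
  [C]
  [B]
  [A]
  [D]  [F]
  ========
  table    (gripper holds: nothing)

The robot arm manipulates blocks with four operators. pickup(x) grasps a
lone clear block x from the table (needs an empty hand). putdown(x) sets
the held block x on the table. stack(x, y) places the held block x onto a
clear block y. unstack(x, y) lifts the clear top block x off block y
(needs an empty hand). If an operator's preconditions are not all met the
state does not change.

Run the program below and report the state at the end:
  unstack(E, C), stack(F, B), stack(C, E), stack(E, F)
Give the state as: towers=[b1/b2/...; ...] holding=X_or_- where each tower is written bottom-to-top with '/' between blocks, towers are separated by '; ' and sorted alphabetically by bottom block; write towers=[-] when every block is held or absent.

step 1 (unstack(E, C)): towers=[D/A/B/C; F] holding=E
step 2 (stack(F, B)) [no-op]: towers=[D/A/B/C; F] holding=E
step 3 (stack(C, E)) [no-op]: towers=[D/A/B/C; F] holding=E
step 4 (stack(E, F)): towers=[D/A/B/C; F/E] holding=-

towers=[D/A/B/C; F/E] holding=-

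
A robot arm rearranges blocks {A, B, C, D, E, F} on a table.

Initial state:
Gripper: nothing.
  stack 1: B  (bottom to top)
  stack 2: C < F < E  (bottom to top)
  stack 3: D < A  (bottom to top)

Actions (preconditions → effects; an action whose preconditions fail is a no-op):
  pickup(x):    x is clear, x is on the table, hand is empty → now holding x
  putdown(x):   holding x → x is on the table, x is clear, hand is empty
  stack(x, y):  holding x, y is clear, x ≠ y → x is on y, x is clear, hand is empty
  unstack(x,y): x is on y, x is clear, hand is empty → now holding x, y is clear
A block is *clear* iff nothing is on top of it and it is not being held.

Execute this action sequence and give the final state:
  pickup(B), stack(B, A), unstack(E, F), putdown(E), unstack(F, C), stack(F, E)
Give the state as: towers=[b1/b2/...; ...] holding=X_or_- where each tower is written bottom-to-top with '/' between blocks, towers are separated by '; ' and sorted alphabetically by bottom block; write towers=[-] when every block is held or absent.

towers=[C; D/A/B; E/F] holding=-

step 1 (pickup(B)): towers=[C/F/E; D/A] holding=B
step 2 (stack(B, A)): towers=[C/F/E; D/A/B] holding=-
step 3 (unstack(E, F)): towers=[C/F; D/A/B] holding=E
step 4 (putdown(E)): towers=[C/F; D/A/B; E] holding=-
step 5 (unstack(F, C)): towers=[C; D/A/B; E] holding=F
step 6 (stack(F, E)): towers=[C; D/A/B; E/F] holding=-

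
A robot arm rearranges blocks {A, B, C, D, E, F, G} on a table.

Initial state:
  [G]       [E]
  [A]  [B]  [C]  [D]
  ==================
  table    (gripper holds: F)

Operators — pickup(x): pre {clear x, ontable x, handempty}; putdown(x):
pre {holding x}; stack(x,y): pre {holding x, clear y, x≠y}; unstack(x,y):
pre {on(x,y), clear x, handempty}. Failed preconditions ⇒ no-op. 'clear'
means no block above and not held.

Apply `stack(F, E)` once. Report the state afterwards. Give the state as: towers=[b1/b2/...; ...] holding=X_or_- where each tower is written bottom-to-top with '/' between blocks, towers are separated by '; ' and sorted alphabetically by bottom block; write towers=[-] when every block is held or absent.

towers=[A/G; B; C/E/F; D] holding=-

before: towers=[A/G; B; C/E; D] holding=F
pre[stack(F, E)]: holding(F) yes, clear(E) yes, F≠E yes
all met → apply stack(F, E)
after:  towers=[A/G; B; C/E/F; D] holding=-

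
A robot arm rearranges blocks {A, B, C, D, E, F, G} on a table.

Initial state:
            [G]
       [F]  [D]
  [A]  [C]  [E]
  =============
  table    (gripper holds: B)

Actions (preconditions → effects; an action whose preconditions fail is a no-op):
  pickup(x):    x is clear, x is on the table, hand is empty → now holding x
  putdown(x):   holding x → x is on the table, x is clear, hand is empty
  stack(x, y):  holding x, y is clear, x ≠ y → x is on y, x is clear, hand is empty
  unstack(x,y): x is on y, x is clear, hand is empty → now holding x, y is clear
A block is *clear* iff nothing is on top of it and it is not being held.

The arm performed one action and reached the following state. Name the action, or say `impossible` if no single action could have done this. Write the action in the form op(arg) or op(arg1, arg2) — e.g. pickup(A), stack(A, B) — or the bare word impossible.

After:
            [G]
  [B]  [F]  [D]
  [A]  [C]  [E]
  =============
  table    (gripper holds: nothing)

target: towers=[A/B; C/F; E/D/G] holding=-
        putdown(B) → towers=[A; B; C/F; E/D/G] holding=-
       stack(B, F) → towers=[A; C/F/B; E/D/G] holding=-
       stack(B, G) → towers=[A; C/F; E/D/G/B] holding=-
       stack(B, A) → towers=[A/B; C/F; E/D/G] holding=-  ← match

stack(B, A)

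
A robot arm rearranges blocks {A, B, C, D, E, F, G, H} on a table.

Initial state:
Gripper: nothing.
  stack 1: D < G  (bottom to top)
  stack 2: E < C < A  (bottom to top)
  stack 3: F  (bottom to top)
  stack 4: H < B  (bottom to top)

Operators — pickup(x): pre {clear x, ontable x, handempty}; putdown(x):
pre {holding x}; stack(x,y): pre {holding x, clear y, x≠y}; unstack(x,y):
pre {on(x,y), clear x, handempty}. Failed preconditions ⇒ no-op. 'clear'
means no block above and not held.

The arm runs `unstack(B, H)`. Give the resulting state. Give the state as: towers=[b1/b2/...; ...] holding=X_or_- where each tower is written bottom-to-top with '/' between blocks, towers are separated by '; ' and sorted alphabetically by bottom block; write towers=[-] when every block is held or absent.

before: towers=[D/G; E/C/A; F; H/B] holding=-
pre[unstack(B, H)]: on(B,H) ok, clear(B) ok, handempty ok
all met → apply unstack(B, H)
after:  towers=[D/G; E/C/A; F; H] holding=B

towers=[D/G; E/C/A; F; H] holding=B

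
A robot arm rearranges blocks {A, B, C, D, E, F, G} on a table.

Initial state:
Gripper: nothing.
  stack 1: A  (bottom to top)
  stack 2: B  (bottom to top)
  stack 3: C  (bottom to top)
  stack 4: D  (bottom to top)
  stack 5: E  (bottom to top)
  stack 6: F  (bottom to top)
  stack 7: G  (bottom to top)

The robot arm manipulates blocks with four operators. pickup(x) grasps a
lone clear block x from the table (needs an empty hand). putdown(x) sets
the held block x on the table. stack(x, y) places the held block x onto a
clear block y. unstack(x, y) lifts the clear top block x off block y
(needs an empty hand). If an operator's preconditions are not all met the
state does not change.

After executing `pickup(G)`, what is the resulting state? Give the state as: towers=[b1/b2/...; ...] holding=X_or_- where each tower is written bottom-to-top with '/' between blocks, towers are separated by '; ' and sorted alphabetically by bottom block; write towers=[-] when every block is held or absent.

before: towers=[A; B; C; D; E; F; G] holding=-
pre[pickup(G)]: clear(G) ok, ontable(G) ok, handempty ok
all met → apply pickup(G)
after:  towers=[A; B; C; D; E; F] holding=G

towers=[A; B; C; D; E; F] holding=G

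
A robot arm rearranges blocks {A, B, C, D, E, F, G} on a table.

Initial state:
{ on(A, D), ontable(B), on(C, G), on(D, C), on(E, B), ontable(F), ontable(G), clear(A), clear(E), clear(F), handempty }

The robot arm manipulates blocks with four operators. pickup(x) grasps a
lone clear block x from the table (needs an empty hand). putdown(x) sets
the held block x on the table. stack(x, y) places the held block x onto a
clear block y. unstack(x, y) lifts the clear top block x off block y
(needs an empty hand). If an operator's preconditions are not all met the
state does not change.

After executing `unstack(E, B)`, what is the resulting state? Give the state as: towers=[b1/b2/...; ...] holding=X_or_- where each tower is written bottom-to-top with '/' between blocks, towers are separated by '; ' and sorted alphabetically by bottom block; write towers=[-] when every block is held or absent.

towers=[B; F; G/C/D/A] holding=E

before: towers=[B/E; F; G/C/D/A] holding=-
pre[unstack(E, B)]: on(E,B) ✓, clear(E) ✓, handempty ✓
all met → apply unstack(E, B)
after:  towers=[B; F; G/C/D/A] holding=E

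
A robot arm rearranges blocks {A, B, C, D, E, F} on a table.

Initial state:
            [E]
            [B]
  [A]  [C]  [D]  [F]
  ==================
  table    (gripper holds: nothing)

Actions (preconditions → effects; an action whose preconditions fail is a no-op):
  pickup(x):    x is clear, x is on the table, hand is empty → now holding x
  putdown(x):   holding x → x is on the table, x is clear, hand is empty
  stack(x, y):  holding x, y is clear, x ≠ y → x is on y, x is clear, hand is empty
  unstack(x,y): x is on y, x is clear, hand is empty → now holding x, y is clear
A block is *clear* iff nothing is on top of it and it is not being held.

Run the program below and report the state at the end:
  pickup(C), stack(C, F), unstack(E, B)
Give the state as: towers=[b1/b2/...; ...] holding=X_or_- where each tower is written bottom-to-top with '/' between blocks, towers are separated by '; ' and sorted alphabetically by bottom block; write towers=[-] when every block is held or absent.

step 1 (pickup(C)): towers=[A; D/B/E; F] holding=C
step 2 (stack(C, F)): towers=[A; D/B/E; F/C] holding=-
step 3 (unstack(E, B)): towers=[A; D/B; F/C] holding=E

towers=[A; D/B; F/C] holding=E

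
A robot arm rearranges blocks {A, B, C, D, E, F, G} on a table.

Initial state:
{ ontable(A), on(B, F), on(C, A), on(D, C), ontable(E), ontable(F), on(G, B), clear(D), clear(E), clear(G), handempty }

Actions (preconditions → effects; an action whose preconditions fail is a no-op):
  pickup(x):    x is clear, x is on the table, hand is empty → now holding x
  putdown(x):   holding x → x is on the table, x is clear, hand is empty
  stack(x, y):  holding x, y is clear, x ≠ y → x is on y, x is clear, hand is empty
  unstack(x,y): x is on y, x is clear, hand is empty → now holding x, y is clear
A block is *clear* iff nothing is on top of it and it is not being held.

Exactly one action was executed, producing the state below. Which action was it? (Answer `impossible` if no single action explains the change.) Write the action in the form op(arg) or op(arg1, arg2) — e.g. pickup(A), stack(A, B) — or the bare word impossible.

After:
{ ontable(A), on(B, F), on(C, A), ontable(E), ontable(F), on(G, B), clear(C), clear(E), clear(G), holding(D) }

target: towers=[A/C; E; F/B/G] holding=D
     unstack(G, B) → towers=[A/C/D; E; F/B] holding=G
     unstack(D, C) → towers=[A/C; E; F/B/G] holding=D  ← match
         pickup(E) → towers=[A/C/D; F/B/G] holding=E

unstack(D, C)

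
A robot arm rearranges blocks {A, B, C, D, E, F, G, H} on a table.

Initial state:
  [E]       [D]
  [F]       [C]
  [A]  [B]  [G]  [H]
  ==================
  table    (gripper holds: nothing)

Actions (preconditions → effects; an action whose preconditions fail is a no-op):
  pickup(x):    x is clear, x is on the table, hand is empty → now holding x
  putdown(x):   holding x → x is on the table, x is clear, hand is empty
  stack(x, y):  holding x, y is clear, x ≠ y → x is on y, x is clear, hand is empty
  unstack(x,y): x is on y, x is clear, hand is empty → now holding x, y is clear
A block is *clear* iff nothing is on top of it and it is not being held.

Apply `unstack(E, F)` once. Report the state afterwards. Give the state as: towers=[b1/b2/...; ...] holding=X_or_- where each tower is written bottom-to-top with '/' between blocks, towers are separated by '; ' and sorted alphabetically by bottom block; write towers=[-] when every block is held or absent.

towers=[A/F; B; G/C/D; H] holding=E

before: towers=[A/F/E; B; G/C/D; H] holding=-
pre[unstack(E, F)]: on(E,F) ok, clear(E) ok, handempty ok
all met → apply unstack(E, F)
after:  towers=[A/F; B; G/C/D; H] holding=E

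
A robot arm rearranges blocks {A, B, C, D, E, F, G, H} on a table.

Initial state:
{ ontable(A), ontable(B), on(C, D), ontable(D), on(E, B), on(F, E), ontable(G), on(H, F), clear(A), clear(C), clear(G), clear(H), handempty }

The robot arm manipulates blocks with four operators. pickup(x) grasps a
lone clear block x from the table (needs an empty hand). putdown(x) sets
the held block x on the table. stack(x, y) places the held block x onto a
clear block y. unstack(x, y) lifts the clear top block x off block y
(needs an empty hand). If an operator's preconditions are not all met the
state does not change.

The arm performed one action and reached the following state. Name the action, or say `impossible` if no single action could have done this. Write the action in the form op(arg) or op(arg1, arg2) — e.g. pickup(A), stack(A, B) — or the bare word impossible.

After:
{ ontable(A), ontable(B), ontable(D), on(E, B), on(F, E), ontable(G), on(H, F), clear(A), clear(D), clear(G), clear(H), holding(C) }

unstack(C, D)

target: towers=[A; B/E/F/H; D; G] holding=C
         pickup(G) → towers=[A; B/E/F/H; D/C] holding=G
         pickup(A) → towers=[B/E/F/H; D/C; G] holding=A
     unstack(H, F) → towers=[A; B/E/F; D/C; G] holding=H
     unstack(C, D) → towers=[A; B/E/F/H; D; G] holding=C  ← match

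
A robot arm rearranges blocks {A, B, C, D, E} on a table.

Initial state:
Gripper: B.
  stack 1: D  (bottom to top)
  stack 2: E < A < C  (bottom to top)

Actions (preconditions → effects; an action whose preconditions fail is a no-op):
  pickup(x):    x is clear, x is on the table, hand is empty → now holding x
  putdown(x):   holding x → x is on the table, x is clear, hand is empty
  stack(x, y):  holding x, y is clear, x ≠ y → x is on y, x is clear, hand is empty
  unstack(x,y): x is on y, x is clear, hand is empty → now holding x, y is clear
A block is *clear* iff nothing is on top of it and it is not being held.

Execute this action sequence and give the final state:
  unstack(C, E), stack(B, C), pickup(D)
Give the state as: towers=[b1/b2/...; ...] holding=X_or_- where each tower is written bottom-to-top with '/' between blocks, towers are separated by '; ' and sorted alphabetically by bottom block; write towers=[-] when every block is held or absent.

towers=[E/A/C/B] holding=D

step 1 (unstack(C, E)) [no-op]: towers=[D; E/A/C] holding=B
step 2 (stack(B, C)): towers=[D; E/A/C/B] holding=-
step 3 (pickup(D)): towers=[E/A/C/B] holding=D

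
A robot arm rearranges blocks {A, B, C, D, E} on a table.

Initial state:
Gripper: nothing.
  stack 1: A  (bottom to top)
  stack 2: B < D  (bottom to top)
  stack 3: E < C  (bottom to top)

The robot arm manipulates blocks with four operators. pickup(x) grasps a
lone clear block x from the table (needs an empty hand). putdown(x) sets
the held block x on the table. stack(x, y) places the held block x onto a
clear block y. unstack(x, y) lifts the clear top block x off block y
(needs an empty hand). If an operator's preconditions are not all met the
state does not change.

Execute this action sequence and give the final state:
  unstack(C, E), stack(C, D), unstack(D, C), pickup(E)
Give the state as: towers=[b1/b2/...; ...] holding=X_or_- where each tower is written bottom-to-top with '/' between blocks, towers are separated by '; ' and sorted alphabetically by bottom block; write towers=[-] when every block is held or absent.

towers=[A; B/D/C] holding=E

step 1 (unstack(C, E)): towers=[A; B/D; E] holding=C
step 2 (stack(C, D)): towers=[A; B/D/C; E] holding=-
step 3 (unstack(D, C)) [no-op]: towers=[A; B/D/C; E] holding=-
step 4 (pickup(E)): towers=[A; B/D/C] holding=E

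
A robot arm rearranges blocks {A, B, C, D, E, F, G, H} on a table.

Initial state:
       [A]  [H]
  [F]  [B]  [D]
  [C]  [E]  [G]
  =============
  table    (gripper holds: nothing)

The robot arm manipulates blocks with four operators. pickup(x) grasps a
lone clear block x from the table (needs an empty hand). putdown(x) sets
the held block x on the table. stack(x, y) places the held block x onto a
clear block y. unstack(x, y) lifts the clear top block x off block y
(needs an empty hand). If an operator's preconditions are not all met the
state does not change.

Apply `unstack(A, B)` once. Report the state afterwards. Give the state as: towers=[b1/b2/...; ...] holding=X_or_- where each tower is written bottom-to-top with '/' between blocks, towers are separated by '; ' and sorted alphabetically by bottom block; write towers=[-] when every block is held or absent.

before: towers=[C/F; E/B/A; G/D/H] holding=-
pre[unstack(A, B)]: on(A,B) yes, clear(A) yes, handempty yes
all met → apply unstack(A, B)
after:  towers=[C/F; E/B; G/D/H] holding=A

towers=[C/F; E/B; G/D/H] holding=A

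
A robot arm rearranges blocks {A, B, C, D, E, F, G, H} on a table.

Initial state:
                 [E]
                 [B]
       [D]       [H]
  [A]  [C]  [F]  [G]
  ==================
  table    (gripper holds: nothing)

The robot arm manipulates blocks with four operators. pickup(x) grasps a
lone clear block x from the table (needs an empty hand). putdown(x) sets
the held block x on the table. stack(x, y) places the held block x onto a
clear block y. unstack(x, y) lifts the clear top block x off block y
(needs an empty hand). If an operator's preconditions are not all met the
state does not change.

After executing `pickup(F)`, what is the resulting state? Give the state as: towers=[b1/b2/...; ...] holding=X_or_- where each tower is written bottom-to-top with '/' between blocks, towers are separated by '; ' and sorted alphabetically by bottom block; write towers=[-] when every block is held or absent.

before: towers=[A; C/D; F; G/H/B/E] holding=-
pre[pickup(F)]: clear(F) ✓, ontable(F) ✓, handempty ✓
all met → apply pickup(F)
after:  towers=[A; C/D; G/H/B/E] holding=F

towers=[A; C/D; G/H/B/E] holding=F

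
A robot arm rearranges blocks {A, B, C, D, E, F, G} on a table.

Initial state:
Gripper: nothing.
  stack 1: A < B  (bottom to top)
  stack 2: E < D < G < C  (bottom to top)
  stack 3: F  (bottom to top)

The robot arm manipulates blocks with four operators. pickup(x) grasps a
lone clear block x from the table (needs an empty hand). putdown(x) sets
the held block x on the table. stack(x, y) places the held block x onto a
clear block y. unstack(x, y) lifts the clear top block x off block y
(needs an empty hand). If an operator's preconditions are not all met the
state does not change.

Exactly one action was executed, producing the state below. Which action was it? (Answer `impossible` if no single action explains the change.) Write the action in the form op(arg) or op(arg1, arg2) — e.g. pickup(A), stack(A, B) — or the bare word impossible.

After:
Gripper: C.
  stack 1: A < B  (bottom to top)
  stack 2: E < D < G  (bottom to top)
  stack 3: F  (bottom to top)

unstack(C, G)

target: towers=[A/B; E/D/G; F] holding=C
     unstack(B, A) → towers=[A; E/D/G/C; F] holding=B
         pickup(F) → towers=[A/B; E/D/G/C] holding=F
     unstack(C, G) → towers=[A/B; E/D/G; F] holding=C  ← match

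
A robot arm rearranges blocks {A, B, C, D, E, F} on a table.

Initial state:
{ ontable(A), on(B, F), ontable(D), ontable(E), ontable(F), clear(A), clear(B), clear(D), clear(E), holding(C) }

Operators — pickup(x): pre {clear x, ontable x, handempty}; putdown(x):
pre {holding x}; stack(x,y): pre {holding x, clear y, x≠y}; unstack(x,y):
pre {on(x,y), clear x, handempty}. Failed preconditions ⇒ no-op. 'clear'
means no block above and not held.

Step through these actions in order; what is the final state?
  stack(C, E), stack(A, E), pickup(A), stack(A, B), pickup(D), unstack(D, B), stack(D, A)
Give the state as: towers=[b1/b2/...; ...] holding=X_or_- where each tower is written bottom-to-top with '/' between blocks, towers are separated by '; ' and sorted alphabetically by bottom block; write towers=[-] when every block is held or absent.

step 1 (stack(C, E)): towers=[A; D; E/C; F/B] holding=-
step 2 (stack(A, E)) [no-op]: towers=[A; D; E/C; F/B] holding=-
step 3 (pickup(A)): towers=[D; E/C; F/B] holding=A
step 4 (stack(A, B)): towers=[D; E/C; F/B/A] holding=-
step 5 (pickup(D)): towers=[E/C; F/B/A] holding=D
step 6 (unstack(D, B)) [no-op]: towers=[E/C; F/B/A] holding=D
step 7 (stack(D, A)): towers=[E/C; F/B/A/D] holding=-

towers=[E/C; F/B/A/D] holding=-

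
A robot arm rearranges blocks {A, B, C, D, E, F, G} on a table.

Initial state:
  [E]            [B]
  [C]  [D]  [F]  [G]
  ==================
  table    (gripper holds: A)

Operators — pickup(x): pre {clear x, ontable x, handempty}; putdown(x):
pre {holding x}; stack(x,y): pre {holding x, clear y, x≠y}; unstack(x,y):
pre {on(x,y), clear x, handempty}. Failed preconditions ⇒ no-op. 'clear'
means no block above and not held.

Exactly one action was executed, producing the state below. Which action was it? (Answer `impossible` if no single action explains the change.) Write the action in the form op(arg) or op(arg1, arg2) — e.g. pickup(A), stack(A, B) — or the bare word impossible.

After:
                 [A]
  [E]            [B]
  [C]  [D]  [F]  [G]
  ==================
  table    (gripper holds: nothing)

target: towers=[C/E; D; F; G/B/A] holding=-
        putdown(A) → towers=[A; C/E; D; F; G/B] holding=-
       stack(A, B) → towers=[C/E; D; F; G/B/A] holding=-  ← match
       stack(A, F) → towers=[C/E; D; F/A; G/B] holding=-
       stack(A, D) → towers=[C/E; D/A; F; G/B] holding=-
       stack(A, E) → towers=[C/E/A; D; F; G/B] holding=-

stack(A, B)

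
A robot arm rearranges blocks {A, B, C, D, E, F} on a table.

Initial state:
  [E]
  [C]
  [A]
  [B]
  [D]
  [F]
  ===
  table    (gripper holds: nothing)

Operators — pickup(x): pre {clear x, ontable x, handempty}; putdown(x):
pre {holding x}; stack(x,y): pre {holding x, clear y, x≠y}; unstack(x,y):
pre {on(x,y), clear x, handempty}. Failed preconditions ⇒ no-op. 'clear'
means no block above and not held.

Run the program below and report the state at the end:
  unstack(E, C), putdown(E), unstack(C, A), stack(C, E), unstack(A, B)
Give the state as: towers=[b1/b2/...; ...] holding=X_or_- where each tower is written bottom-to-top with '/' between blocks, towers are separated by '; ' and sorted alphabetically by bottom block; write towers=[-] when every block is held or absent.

step 1 (unstack(E, C)): towers=[F/D/B/A/C] holding=E
step 2 (putdown(E)): towers=[E; F/D/B/A/C] holding=-
step 3 (unstack(C, A)): towers=[E; F/D/B/A] holding=C
step 4 (stack(C, E)): towers=[E/C; F/D/B/A] holding=-
step 5 (unstack(A, B)): towers=[E/C; F/D/B] holding=A

towers=[E/C; F/D/B] holding=A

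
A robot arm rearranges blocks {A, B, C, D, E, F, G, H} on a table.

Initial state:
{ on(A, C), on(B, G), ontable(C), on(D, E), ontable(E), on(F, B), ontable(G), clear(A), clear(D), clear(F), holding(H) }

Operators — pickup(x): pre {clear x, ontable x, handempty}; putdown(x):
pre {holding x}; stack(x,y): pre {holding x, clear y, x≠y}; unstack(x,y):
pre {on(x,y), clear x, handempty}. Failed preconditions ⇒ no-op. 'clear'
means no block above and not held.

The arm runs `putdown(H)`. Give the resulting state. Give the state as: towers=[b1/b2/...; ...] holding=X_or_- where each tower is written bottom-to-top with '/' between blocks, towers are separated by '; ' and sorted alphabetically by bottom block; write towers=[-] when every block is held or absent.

towers=[C/A; E/D; G/B/F; H] holding=-

before: towers=[C/A; E/D; G/B/F] holding=H
pre[putdown(H)]: holding(H) ok
all met → apply putdown(H)
after:  towers=[C/A; E/D; G/B/F; H] holding=-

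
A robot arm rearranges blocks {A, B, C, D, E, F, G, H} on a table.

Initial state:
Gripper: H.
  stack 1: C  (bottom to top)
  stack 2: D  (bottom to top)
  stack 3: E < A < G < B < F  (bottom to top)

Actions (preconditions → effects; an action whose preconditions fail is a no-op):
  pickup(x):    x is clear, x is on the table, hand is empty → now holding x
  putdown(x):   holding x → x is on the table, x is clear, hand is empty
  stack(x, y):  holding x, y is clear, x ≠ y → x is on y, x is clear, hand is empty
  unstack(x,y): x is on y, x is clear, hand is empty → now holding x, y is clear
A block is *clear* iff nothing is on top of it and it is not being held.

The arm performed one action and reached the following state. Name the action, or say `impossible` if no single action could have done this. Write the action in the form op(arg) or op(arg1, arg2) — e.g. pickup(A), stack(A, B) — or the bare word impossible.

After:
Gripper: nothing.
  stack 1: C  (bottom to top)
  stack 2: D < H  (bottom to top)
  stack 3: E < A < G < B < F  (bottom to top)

stack(H, D)

target: towers=[C; D/H; E/A/G/B/F] holding=-
        putdown(H) → towers=[C; D; E/A/G/B/F; H] holding=-
       stack(H, F) → towers=[C; D; E/A/G/B/F/H] holding=-
       stack(H, D) → towers=[C; D/H; E/A/G/B/F] holding=-  ← match
       stack(H, C) → towers=[C/H; D; E/A/G/B/F] holding=-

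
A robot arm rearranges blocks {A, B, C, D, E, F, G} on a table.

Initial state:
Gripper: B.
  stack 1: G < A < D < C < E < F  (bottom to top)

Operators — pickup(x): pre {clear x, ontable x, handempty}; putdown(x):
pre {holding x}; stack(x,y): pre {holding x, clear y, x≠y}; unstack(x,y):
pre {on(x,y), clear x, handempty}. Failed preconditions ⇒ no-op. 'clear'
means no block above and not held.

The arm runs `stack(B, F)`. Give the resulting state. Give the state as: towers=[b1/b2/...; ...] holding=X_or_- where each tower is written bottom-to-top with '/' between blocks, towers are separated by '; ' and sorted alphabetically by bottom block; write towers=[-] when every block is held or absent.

towers=[G/A/D/C/E/F/B] holding=-

before: towers=[G/A/D/C/E/F] holding=B
pre[stack(B, F)]: holding(B) ok, clear(F) ok, B≠F ok
all met → apply stack(B, F)
after:  towers=[G/A/D/C/E/F/B] holding=-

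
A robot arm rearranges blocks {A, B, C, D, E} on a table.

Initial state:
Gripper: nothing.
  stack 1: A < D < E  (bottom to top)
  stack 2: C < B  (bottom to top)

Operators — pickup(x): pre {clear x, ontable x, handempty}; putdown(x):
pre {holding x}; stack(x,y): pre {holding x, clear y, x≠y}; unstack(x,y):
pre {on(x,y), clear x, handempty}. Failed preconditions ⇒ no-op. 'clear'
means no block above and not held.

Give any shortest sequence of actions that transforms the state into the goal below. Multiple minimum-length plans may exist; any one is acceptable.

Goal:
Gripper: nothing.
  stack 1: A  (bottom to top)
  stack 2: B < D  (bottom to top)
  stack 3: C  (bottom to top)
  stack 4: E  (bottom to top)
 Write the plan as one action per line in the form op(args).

unstack(B, C)
putdown(B)
unstack(E, D)
putdown(E)
unstack(D, A)
stack(D, B)

step 1 (unstack(B, C)): towers=[A/D/E; C] holding=B
step 2 (putdown(B)): towers=[A/D/E; B; C] holding=-
step 3 (unstack(E, D)): towers=[A/D; B; C] holding=E
step 4 (putdown(E)): towers=[A/D; B; C; E] holding=-
step 5 (unstack(D, A)): towers=[A; B; C; E] holding=D
step 6 (stack(D, B)): towers=[A; B/D; C; E] holding=-
goal check: towers=[A; B/D; C; E] holding=- — reached (length 6, optimal by BFS)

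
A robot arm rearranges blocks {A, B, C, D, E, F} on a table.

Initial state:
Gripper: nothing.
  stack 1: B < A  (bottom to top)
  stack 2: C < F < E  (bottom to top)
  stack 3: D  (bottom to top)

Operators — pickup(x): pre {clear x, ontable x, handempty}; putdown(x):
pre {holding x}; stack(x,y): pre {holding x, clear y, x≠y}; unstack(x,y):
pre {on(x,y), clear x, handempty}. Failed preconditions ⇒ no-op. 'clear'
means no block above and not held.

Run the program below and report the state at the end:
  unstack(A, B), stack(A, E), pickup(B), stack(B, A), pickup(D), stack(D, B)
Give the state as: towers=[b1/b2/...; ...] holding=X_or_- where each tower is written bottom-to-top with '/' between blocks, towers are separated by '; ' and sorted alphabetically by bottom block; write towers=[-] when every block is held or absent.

step 1 (unstack(A, B)): towers=[B; C/F/E; D] holding=A
step 2 (stack(A, E)): towers=[B; C/F/E/A; D] holding=-
step 3 (pickup(B)): towers=[C/F/E/A; D] holding=B
step 4 (stack(B, A)): towers=[C/F/E/A/B; D] holding=-
step 5 (pickup(D)): towers=[C/F/E/A/B] holding=D
step 6 (stack(D, B)): towers=[C/F/E/A/B/D] holding=-

towers=[C/F/E/A/B/D] holding=-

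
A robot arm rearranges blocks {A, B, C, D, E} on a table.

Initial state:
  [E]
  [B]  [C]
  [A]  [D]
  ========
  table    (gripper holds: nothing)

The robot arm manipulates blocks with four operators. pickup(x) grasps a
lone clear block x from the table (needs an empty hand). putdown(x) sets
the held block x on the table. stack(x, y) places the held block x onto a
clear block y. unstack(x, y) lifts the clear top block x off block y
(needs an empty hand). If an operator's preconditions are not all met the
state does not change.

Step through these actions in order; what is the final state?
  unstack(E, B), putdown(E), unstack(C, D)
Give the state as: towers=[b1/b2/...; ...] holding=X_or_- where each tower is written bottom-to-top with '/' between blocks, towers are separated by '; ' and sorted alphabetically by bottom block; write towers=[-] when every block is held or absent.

step 1 (unstack(E, B)): towers=[A/B; D/C] holding=E
step 2 (putdown(E)): towers=[A/B; D/C; E] holding=-
step 3 (unstack(C, D)): towers=[A/B; D; E] holding=C

towers=[A/B; D; E] holding=C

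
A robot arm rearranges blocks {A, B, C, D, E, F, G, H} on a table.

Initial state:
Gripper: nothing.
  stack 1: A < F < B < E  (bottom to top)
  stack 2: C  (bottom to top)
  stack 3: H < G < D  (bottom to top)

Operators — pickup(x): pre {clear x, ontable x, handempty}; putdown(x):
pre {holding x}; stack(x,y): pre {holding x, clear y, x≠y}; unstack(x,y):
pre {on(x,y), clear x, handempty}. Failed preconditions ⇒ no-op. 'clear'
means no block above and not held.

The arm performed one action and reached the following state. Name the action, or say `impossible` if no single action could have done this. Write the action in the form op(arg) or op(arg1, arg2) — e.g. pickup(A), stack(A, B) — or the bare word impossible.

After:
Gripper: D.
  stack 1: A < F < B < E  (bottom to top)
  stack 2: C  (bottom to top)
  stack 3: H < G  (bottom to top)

unstack(D, G)

target: towers=[A/F/B/E; C; H/G] holding=D
     unstack(E, B) → towers=[A/F/B; C; H/G/D] holding=E
     unstack(D, G) → towers=[A/F/B/E; C; H/G] holding=D  ← match
         pickup(C) → towers=[A/F/B/E; H/G/D] holding=C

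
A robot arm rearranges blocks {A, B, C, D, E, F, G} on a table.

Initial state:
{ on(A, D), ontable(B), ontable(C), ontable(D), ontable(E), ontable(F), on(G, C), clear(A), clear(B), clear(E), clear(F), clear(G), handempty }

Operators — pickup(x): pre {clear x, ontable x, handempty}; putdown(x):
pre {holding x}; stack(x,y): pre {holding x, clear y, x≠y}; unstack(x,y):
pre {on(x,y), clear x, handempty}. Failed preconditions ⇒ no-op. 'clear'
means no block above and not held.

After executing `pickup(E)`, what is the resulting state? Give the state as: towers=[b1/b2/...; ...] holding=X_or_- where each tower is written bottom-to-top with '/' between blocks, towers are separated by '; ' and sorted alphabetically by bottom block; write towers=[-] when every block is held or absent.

towers=[B; C/G; D/A; F] holding=E

before: towers=[B; C/G; D/A; E; F] holding=-
pre[pickup(E)]: clear(E) yes, ontable(E) yes, handempty yes
all met → apply pickup(E)
after:  towers=[B; C/G; D/A; F] holding=E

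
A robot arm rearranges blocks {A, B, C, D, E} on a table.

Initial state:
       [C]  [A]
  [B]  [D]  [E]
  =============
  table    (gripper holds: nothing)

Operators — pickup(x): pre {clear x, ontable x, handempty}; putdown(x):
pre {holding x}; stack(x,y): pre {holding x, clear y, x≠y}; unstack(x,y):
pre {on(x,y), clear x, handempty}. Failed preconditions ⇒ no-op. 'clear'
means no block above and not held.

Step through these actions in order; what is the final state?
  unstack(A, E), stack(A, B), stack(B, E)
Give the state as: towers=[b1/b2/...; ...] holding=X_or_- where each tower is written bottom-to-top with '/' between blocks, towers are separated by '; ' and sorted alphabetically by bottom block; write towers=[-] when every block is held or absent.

towers=[B/A; D/C; E] holding=-

step 1 (unstack(A, E)): towers=[B; D/C; E] holding=A
step 2 (stack(A, B)): towers=[B/A; D/C; E] holding=-
step 3 (stack(B, E)) [no-op]: towers=[B/A; D/C; E] holding=-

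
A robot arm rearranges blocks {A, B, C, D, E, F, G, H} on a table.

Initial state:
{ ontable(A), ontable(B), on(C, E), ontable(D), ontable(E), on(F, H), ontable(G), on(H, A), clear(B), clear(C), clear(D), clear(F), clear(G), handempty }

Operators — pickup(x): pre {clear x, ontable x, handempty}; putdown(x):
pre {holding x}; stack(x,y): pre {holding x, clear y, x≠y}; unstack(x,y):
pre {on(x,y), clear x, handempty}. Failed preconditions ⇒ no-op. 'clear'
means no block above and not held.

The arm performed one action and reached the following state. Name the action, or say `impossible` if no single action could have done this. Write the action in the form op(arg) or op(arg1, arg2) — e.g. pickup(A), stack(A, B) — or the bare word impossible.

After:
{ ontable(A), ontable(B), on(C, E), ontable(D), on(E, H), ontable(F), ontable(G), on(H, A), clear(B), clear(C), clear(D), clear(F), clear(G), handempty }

impossible

target: towers=[A/H/E/C; B; D; F; G] holding=-
         pickup(G) → towers=[A/H/F; B; D; E/C] holding=G
         pickup(B) → towers=[A/H/F; D; E/C; G] holding=B
     unstack(F, H) → towers=[A/H; B; D; E/C; G] holding=F
         pickup(D) → towers=[A/H/F; B; E/C; G] holding=D
     unstack(C, E) → towers=[A/H/F; B; D; E; G] holding=C
none of the 5 applicable actions match → impossible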